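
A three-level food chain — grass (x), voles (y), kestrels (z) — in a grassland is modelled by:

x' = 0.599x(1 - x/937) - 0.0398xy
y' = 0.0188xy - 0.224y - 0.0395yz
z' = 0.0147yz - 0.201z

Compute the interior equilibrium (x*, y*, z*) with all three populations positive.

From dz/dt = 0: 0.0147y* = 0.201, so y* = 13.7.
From dx/dt = 0: 0.599(1 - x*/937) = 0.0398·13.7, giving x* = 937·(1 - 0.909) = 85.7.
From dy/dt = 0: 0.0188·85.7 - 0.224 = 0.0395z*, so z* = 1.39/0.0395 = 35.1.

x* ≈ 85.7, y* ≈ 13.7, z* ≈ 35.1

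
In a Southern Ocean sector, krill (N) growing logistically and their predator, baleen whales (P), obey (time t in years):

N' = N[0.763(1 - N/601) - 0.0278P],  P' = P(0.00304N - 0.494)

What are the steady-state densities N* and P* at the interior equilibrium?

N* ≈ 162, P* ≈ 20

From dP/dt = 0 with P > 0: 0.00304N* = 0.494, so N* = 162.
Substitute into dN/dt = 0: 0.763(1 - 162/601) = 0.0278P*.
The bracket is 0.73, giving P* = 0.557/0.0278 = 20.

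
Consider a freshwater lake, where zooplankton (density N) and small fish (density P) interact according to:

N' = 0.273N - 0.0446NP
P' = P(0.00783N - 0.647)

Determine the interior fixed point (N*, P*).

N* ≈ 82.6, P* ≈ 6.12

Set dP/dt = 0 with P > 0: 0.00783N - 0.647 = 0, so N* = 0.647/0.00783 = 82.6.
Set dN/dt = 0 with N > 0: 0.273 - 0.0446P = 0, so P* = 0.273/0.0446 = 6.12.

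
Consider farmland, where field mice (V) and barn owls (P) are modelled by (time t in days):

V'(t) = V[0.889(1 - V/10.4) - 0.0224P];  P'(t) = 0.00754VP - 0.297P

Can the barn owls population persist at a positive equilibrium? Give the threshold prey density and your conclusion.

The predator equation gives dP/dt > 0 only when V > 0.297/0.00754 = 39.4.
Without the predator, V → K = 10.4. Since 10.4 < 39.4, the predator cannot invade.

Threshold V = 39.4; K < 39.4, so no, the predator goes extinct.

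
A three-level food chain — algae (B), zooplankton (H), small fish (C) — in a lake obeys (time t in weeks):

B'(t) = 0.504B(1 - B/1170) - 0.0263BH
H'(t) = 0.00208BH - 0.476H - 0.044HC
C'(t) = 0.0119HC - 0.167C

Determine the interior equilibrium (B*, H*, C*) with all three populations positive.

From dC/dt = 0: 0.0119H* = 0.167, so H* = 14.
From dB/dt = 0: 0.504(1 - B*/1170) = 0.0263·14, giving B* = 1170·(1 - 0.732) = 313.
From dH/dt = 0: 0.00208·313 - 0.476 = 0.044C*, so C* = 0.175/0.044 = 3.99.

B* ≈ 313, H* ≈ 14, C* ≈ 3.99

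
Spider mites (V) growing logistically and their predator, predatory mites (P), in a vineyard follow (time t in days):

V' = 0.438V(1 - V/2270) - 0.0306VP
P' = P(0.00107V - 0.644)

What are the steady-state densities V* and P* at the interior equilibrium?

V* ≈ 602, P* ≈ 10.5

From dP/dt = 0 with P > 0: 0.00107V* = 0.644, so V* = 602.
Substitute into dV/dt = 0: 0.438(1 - 602/2270) = 0.0306P*.
The bracket is 0.735, giving P* = 0.322/0.0306 = 10.5.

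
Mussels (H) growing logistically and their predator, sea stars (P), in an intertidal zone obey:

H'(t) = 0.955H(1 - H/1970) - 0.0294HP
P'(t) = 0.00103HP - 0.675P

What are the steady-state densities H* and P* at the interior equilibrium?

From dP/dt = 0 with P > 0: 0.00103H* = 0.675, so H* = 655.
Substitute into dH/dt = 0: 0.955(1 - 655/1970) = 0.0294P*.
The bracket is 0.667, giving P* = 0.637/0.0294 = 21.7.

H* ≈ 655, P* ≈ 21.7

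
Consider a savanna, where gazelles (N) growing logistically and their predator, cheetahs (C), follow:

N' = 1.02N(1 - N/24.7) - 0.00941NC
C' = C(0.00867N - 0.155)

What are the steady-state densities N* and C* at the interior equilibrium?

From dC/dt = 0 with C > 0: 0.00867N* = 0.155, so N* = 17.9.
Substitute into dN/dt = 0: 1.02(1 - 17.9/24.7) = 0.00941C*.
The bracket is 0.276, giving C* = 0.282/0.00941 = 29.9.

N* ≈ 17.9, C* ≈ 29.9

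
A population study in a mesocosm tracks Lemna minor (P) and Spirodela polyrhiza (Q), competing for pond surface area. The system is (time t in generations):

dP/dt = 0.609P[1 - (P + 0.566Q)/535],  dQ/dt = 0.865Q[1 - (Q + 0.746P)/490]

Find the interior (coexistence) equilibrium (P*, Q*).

Setting both brackets to zero gives the nullclines P + 0.566Q = 535 and 0.746P + Q = 490.
Substituting Q = 490 - 0.746P into the first: P(1 - 0.566·0.746) = 535 - 0.566·490.
So P* = 258/0.578 = 446, and then Q* = 490 - 0.746·446 = 157.

P* ≈ 446, Q* ≈ 157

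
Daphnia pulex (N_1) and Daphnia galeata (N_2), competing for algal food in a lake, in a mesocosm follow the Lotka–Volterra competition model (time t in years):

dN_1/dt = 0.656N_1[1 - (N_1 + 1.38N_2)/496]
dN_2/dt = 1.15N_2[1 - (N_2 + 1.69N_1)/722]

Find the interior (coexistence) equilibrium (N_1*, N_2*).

N_1* ≈ 376, N_2* ≈ 87.3

Setting both brackets to zero gives the nullclines N_1 + 1.38N_2 = 496 and 1.69N_1 + N_2 = 722.
Substituting N_2 = 722 - 1.69N_1 into the first: N_1(1 - 1.38·1.69) = 496 - 1.38·722.
So N_1* = -500/-1.33 = 376, and then N_2* = 722 - 1.69·376 = 87.3.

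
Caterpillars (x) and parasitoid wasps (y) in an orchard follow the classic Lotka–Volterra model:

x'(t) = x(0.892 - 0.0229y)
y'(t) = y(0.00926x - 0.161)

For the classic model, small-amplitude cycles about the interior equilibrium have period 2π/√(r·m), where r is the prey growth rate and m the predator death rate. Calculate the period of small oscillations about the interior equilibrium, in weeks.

T ≈ 16.6 weeks

Here r = 0.892 and m = 0.161, so r·m = 0.144.
ω = √0.144 = 0.379 per week, hence T = 2π/ω ≈ 16.6 weeks.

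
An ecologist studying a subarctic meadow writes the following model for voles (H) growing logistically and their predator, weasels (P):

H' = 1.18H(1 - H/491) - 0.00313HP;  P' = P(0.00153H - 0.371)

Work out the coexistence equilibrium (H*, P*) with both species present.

From dP/dt = 0 with P > 0: 0.00153H* = 0.371, so H* = 242.
Substitute into dH/dt = 0: 1.18(1 - 242/491) = 0.00313P*.
The bracket is 0.506, giving P* = 0.597/0.00313 = 191.

H* ≈ 242, P* ≈ 191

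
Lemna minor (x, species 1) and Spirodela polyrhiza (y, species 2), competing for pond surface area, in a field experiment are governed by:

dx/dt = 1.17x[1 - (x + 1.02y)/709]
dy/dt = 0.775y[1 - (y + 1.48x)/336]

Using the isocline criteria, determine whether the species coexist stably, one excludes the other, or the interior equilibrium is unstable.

Compare the nullcline intercepts: K1/α12 = 709/1.02 = 695 > K2 = 336; K2/α21 = 336/1.48 = 227 < K1 = 709.
Since the inequalities point opposite ways, species 1 can invade but species 2 cannot.

species 1 excludes species 2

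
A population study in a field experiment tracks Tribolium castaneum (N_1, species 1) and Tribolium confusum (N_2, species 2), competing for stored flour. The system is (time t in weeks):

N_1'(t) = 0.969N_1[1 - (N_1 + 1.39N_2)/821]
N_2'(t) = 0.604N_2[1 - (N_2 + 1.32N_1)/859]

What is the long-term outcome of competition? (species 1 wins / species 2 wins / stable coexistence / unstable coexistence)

Compare the nullcline intercepts: K1/α12 = 821/1.39 = 591 < K2 = 859; K2/α21 = 859/1.32 = 651 < K1 = 821.
Since both are reversed, neither can invade when rare; the interior point is a saddle.

unstable coexistence (outcome depends on initial conditions)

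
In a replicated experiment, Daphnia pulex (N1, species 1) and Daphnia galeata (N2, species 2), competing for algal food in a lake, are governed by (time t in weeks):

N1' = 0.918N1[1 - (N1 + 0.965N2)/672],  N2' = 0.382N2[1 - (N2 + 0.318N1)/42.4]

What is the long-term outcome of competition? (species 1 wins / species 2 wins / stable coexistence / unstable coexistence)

species 1 excludes species 2

Compare the nullcline intercepts: K1/α12 = 672/0.965 = 696 > K2 = 42.4; K2/α21 = 42.4/0.318 = 133 < K1 = 672.
Since the inequalities point opposite ways, species 1 can invade but species 2 cannot.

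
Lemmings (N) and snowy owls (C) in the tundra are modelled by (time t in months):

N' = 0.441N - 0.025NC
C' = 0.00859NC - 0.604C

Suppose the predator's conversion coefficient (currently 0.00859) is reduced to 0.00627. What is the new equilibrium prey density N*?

At the interior fixed point, setting dC/dt = 0 with C > 0 fixes N* = (predator death rate)/(NC coefficient) — independent of the other coefficients.
With the change, N* = 0.604/0.00627 = 96.3; it rises from 70.3.

N* ≈ 96.3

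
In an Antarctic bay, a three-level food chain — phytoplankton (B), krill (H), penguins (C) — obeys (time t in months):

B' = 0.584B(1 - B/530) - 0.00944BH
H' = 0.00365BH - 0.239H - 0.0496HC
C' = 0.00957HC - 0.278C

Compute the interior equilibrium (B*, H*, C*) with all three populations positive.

B* ≈ 281, H* ≈ 29, C* ≈ 15.9

From dC/dt = 0: 0.00957H* = 0.278, so H* = 29.
From dB/dt = 0: 0.584(1 - B*/530) = 0.00944·29, giving B* = 530·(1 - 0.47) = 281.
From dH/dt = 0: 0.00365·281 - 0.239 = 0.0496C*, so C* = 0.787/0.0496 = 15.9.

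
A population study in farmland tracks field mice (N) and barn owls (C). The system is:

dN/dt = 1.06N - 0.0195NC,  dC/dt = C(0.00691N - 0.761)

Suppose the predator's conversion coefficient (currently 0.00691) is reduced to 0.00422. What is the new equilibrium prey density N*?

N* ≈ 180

At the interior fixed point, setting dC/dt = 0 with C > 0 fixes N* = (predator death rate)/(NC coefficient) — independent of the other coefficients.
With the change, N* = 0.761/0.00422 = 180; it rises from 110.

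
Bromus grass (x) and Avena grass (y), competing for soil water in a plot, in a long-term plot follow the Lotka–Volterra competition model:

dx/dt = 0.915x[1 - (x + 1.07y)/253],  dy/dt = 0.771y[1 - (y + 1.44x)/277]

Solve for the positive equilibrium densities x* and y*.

Setting both brackets to zero gives the nullclines x + 1.07y = 253 and 1.44x + y = 277.
Substituting y = 277 - 1.44x into the first: x(1 - 1.07·1.44) = 253 - 1.07·277.
So x* = -43.4/-0.541 = 80.2, and then y* = 277 - 1.44·80.2 = 161.

x* ≈ 80.2, y* ≈ 161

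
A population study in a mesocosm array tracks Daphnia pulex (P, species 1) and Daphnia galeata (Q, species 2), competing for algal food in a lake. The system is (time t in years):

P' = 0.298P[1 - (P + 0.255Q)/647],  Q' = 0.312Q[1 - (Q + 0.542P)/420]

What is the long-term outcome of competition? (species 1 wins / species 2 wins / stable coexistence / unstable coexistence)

Compare the nullcline intercepts: K1/α12 = 647/0.255 = 2540 > K2 = 420; K2/α21 = 420/0.542 = 775 > K1 = 647.
Since both inequalities hold, each species can invade when rare, so the interior equilibrium is stable.

stable coexistence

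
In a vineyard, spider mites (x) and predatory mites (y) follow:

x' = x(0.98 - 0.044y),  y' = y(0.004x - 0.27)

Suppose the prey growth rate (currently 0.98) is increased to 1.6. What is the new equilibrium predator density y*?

y* ≈ 36.4

At the interior fixed point, setting dx/dt = 0 with x > 0 fixes y* = (prey growth rate)/(xy coefficient) — independent of the other coefficients.
With the change, y* = 1.6/0.044 = 36.4; it rises from 22.3.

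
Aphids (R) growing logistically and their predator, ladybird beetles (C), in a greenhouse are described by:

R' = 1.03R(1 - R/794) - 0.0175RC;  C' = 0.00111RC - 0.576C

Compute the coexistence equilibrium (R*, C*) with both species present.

R* ≈ 519, C* ≈ 20.4

From dC/dt = 0 with C > 0: 0.00111R* = 0.576, so R* = 519.
Substitute into dR/dt = 0: 1.03(1 - 519/794) = 0.0175C*.
The bracket is 0.346, giving C* = 0.357/0.0175 = 20.4.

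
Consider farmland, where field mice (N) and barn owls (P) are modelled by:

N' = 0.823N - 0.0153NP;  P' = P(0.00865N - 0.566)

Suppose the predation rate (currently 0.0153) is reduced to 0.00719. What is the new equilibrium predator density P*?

P* ≈ 114

At the interior fixed point, setting dN/dt = 0 with N > 0 fixes P* = (prey growth rate)/(NP coefficient) — independent of the other coefficients.
With the change, P* = 0.823/0.00719 = 114; it rises from 53.8.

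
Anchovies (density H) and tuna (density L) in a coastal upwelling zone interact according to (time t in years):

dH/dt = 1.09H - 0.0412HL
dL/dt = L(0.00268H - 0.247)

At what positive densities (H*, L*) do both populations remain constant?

Set dL/dt = 0 with L > 0: 0.00268H - 0.247 = 0, so H* = 0.247/0.00268 = 92.2.
Set dH/dt = 0 with H > 0: 1.09 - 0.0412L = 0, so L* = 1.09/0.0412 = 26.5.

H* ≈ 92.2, L* ≈ 26.5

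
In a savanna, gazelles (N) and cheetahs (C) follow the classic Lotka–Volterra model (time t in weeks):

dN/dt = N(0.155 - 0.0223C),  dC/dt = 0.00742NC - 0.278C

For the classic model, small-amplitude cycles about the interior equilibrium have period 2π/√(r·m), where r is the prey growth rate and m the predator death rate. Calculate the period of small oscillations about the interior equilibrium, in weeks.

Here r = 0.155 and m = 0.278, so r·m = 0.0431.
ω = √0.0431 = 0.208 per week, hence T = 2π/ω ≈ 30.3 weeks.

T ≈ 30.3 weeks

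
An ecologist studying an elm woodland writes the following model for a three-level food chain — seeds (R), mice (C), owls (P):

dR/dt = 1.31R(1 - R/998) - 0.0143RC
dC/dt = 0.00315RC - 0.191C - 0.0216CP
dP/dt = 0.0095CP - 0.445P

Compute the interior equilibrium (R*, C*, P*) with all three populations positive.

From dP/dt = 0: 0.0095C* = 0.445, so C* = 46.8.
From dR/dt = 0: 1.31(1 - R*/998) = 0.0143·46.8, giving R* = 998·(1 - 0.511) = 488.
From dC/dt = 0: 0.00315·488 - 0.191 = 0.0216P*, so P* = 1.35/0.0216 = 62.3.

R* ≈ 488, C* ≈ 46.8, P* ≈ 62.3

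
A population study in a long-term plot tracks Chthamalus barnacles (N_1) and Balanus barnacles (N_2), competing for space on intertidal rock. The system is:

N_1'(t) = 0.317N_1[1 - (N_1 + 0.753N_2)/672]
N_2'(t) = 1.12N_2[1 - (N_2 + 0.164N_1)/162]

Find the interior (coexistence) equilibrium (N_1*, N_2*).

N_1* ≈ 628, N_2* ≈ 59.1

Setting both brackets to zero gives the nullclines N_1 + 0.753N_2 = 672 and 0.164N_1 + N_2 = 162.
Substituting N_2 = 162 - 0.164N_1 into the first: N_1(1 - 0.753·0.164) = 672 - 0.753·162.
So N_1* = 550/0.877 = 628, and then N_2* = 162 - 0.164·628 = 59.1.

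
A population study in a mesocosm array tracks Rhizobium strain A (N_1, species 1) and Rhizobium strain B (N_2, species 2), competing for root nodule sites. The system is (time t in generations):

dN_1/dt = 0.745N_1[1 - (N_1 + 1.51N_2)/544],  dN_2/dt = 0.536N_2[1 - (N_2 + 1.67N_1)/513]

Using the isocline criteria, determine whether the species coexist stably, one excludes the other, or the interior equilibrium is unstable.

Compare the nullcline intercepts: K1/α12 = 544/1.51 = 360 < K2 = 513; K2/α21 = 513/1.67 = 307 < K1 = 544.
Since both are reversed, neither can invade when rare; the interior point is a saddle.

unstable coexistence (outcome depends on initial conditions)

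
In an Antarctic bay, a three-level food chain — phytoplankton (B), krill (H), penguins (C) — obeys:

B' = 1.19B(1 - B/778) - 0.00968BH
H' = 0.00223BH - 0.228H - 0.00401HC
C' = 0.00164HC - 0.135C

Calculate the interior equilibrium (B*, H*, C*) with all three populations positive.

B* ≈ 257, H* ≈ 82.3, C* ≈ 86.1

From dC/dt = 0: 0.00164H* = 0.135, so H* = 82.3.
From dB/dt = 0: 1.19(1 - B*/778) = 0.00968·82.3, giving B* = 778·(1 - 0.67) = 257.
From dH/dt = 0: 0.00223·257 - 0.228 = 0.00401C*, so C* = 0.345/0.00401 = 86.1.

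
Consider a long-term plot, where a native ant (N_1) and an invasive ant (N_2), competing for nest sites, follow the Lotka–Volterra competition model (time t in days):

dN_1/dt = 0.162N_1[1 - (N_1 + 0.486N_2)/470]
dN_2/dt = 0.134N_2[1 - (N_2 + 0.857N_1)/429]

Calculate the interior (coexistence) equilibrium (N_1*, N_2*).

Setting both brackets to zero gives the nullclines N_1 + 0.486N_2 = 470 and 0.857N_1 + N_2 = 429.
Substituting N_2 = 429 - 0.857N_1 into the first: N_1(1 - 0.486·0.857) = 470 - 0.486·429.
So N_1* = 262/0.583 = 448, and then N_2* = 429 - 0.857·448 = 44.9.

N_1* ≈ 448, N_2* ≈ 44.9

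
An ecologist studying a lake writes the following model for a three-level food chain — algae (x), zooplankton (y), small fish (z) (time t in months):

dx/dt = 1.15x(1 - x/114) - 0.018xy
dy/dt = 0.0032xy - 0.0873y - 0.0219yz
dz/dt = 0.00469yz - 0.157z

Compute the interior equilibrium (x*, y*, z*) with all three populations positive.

x* ≈ 54.3, y* ≈ 33.5, z* ≈ 3.94

From dz/dt = 0: 0.00469y* = 0.157, so y* = 33.5.
From dx/dt = 0: 1.15(1 - x*/114) = 0.018·33.5, giving x* = 114·(1 - 0.524) = 54.3.
From dy/dt = 0: 0.0032·54.3 - 0.0873 = 0.0219z*, so z* = 0.0864/0.0219 = 3.94.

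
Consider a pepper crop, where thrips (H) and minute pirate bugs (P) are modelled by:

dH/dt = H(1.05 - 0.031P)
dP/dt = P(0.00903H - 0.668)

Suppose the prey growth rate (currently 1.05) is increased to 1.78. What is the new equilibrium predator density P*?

At the interior fixed point, setting dH/dt = 0 with H > 0 fixes P* = (prey growth rate)/(HP coefficient) — independent of the other coefficients.
With the change, P* = 1.78/0.031 = 57.4; it rises from 33.9.

P* ≈ 57.4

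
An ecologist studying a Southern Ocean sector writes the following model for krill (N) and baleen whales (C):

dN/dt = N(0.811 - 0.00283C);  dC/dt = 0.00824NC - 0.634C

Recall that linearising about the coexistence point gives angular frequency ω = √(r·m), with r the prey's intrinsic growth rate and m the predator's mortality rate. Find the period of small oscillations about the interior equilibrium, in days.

Here r = 0.811 and m = 0.634, so r·m = 0.514.
ω = √0.514 = 0.717 per day, hence T = 2π/ω ≈ 8.76 days.

T ≈ 8.76 days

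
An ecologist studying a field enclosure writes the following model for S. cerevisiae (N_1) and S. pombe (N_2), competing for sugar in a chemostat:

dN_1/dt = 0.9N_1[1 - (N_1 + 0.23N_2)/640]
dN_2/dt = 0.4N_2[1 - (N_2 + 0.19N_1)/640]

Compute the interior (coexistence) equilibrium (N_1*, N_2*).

Setting both brackets to zero gives the nullclines N_1 + 0.23N_2 = 640 and 0.19N_1 + N_2 = 640.
Substituting N_2 = 640 - 0.19N_1 into the first: N_1(1 - 0.23·0.19) = 640 - 0.23·640.
So N_1* = 493/0.956 = 515, and then N_2* = 640 - 0.19·515 = 542.

N_1* ≈ 515, N_2* ≈ 542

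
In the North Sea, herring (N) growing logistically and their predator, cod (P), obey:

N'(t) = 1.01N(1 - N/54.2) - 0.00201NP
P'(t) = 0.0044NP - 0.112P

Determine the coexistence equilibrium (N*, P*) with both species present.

N* ≈ 25.5, P* ≈ 266

From dP/dt = 0 with P > 0: 0.0044N* = 0.112, so N* = 25.5.
Substitute into dN/dt = 0: 1.01(1 - 25.5/54.2) = 0.00201P*.
The bracket is 0.53, giving P* = 0.536/0.00201 = 266.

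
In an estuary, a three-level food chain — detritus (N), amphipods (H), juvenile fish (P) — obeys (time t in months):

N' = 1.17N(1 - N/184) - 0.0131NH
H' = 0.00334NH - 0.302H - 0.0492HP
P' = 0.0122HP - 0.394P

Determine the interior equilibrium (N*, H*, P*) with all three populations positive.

N* ≈ 117, H* ≈ 32.3, P* ≈ 1.84

From dP/dt = 0: 0.0122H* = 0.394, so H* = 32.3.
From dN/dt = 0: 1.17(1 - N*/184) = 0.0131·32.3, giving N* = 184·(1 - 0.362) = 117.
From dH/dt = 0: 0.00334·117 - 0.302 = 0.0492P*, so P* = 0.0903/0.0492 = 1.84.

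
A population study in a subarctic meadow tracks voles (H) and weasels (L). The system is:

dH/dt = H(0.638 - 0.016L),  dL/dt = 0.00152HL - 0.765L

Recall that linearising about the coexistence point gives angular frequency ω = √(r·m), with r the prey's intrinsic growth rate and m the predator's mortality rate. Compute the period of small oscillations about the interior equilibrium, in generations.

Here r = 0.638 and m = 0.765, so r·m = 0.488.
ω = √0.488 = 0.699 per generation, hence T = 2π/ω ≈ 8.99 generations.

T ≈ 8.99 generations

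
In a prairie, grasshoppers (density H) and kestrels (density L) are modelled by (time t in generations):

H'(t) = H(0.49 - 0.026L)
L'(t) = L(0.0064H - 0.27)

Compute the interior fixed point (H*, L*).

H* ≈ 42.2, L* ≈ 18.8

Set dL/dt = 0 with L > 0: 0.0064H - 0.27 = 0, so H* = 0.27/0.0064 = 42.2.
Set dH/dt = 0 with H > 0: 0.49 - 0.026L = 0, so L* = 0.49/0.026 = 18.8.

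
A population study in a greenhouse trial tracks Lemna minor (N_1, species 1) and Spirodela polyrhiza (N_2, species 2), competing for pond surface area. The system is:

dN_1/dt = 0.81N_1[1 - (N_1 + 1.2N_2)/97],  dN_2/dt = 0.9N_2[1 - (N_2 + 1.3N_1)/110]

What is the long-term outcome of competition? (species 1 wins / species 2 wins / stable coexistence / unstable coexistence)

unstable coexistence (outcome depends on initial conditions)

Compare the nullcline intercepts: K1/α12 = 97/1.2 = 80.8 < K2 = 110; K2/α21 = 110/1.3 = 84.6 < K1 = 97.
Since both are reversed, neither can invade when rare; the interior point is a saddle.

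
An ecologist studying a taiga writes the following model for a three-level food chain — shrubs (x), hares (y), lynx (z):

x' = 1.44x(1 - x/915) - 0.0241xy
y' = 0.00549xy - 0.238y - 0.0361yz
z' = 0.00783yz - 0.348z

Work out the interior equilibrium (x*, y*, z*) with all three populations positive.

From dz/dt = 0: 0.00783y* = 0.348, so y* = 44.4.
From dx/dt = 0: 1.44(1 - x*/915) = 0.0241·44.4, giving x* = 915·(1 - 0.744) = 234.
From dy/dt = 0: 0.00549·234 - 0.238 = 0.0361z*, so z* = 1.05/0.0361 = 29.1.

x* ≈ 234, y* ≈ 44.4, z* ≈ 29.1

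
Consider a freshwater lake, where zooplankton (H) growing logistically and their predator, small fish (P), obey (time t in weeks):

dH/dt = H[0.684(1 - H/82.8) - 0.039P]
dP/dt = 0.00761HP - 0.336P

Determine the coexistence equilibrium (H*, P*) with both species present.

H* ≈ 44.2, P* ≈ 8.19

From dP/dt = 0 with P > 0: 0.00761H* = 0.336, so H* = 44.2.
Substitute into dH/dt = 0: 0.684(1 - 44.2/82.8) = 0.039P*.
The bracket is 0.467, giving P* = 0.319/0.039 = 8.19.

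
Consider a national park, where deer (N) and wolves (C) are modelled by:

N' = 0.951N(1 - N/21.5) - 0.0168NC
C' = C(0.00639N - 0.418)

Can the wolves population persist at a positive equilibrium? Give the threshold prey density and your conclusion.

Threshold N = 65.4; K < 65.4, so no, the predator goes extinct.

The predator equation gives dC/dt > 0 only when N > 0.418/0.00639 = 65.4.
Without the predator, N → K = 21.5. Since 21.5 < 65.4, the predator cannot invade.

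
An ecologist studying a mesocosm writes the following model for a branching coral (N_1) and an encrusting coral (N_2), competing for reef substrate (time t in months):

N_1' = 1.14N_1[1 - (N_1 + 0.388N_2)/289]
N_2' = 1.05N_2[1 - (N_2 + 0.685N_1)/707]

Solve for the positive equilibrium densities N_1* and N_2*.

Setting both brackets to zero gives the nullclines N_1 + 0.388N_2 = 289 and 0.685N_1 + N_2 = 707.
Substituting N_2 = 707 - 0.685N_1 into the first: N_1(1 - 0.388·0.685) = 289 - 0.388·707.
So N_1* = 14.7/0.734 = 20, and then N_2* = 707 - 0.685·20 = 693.

N_1* ≈ 20, N_2* ≈ 693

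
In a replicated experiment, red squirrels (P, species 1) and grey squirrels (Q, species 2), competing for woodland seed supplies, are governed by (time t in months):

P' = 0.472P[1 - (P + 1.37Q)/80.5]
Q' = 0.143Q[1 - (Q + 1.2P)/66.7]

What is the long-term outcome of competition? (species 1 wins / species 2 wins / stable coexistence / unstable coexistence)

unstable coexistence (outcome depends on initial conditions)

Compare the nullcline intercepts: K1/α12 = 80.5/1.37 = 58.8 < K2 = 66.7; K2/α21 = 66.7/1.2 = 55.6 < K1 = 80.5.
Since both are reversed, neither can invade when rare; the interior point is a saddle.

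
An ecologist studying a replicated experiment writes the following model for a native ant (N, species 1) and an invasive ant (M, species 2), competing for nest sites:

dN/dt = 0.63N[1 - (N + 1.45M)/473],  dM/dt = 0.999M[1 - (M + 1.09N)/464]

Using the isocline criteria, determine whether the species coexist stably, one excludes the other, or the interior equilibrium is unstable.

unstable coexistence (outcome depends on initial conditions)

Compare the nullcline intercepts: K1/α12 = 473/1.45 = 326 < K2 = 464; K2/α21 = 464/1.09 = 426 < K1 = 473.
Since both are reversed, neither can invade when rare; the interior point is a saddle.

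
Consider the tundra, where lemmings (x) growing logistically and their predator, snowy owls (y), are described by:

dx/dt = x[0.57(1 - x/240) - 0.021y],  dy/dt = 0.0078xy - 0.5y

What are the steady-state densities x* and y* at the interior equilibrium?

From dy/dt = 0 with y > 0: 0.0078x* = 0.5, so x* = 64.1.
Substitute into dx/dt = 0: 0.57(1 - 64.1/240) = 0.021y*.
The bracket is 0.733, giving y* = 0.418/0.021 = 19.9.

x* ≈ 64.1, y* ≈ 19.9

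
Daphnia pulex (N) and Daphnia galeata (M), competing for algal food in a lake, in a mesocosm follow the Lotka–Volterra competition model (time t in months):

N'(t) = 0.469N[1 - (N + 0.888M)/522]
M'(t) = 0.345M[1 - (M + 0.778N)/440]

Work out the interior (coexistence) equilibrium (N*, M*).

N* ≈ 425, M* ≈ 110

Setting both brackets to zero gives the nullclines N + 0.888M = 522 and 0.778N + M = 440.
Substituting M = 440 - 0.778N into the first: N(1 - 0.888·0.778) = 522 - 0.888·440.
So N* = 131/0.309 = 425, and then M* = 440 - 0.778·425 = 110.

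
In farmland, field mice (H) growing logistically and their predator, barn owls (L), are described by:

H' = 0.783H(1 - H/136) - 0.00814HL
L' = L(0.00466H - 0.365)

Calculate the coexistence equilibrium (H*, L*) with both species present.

H* ≈ 78.3, L* ≈ 40.8

From dL/dt = 0 with L > 0: 0.00466H* = 0.365, so H* = 78.3.
Substitute into dH/dt = 0: 0.783(1 - 78.3/136) = 0.00814L*.
The bracket is 0.424, giving L* = 0.332/0.00814 = 40.8.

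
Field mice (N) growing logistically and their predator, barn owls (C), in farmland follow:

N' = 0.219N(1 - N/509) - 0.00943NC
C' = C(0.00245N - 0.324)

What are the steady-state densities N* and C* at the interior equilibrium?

From dC/dt = 0 with C > 0: 0.00245N* = 0.324, so N* = 132.
Substitute into dN/dt = 0: 0.219(1 - 132/509) = 0.00943C*.
The bracket is 0.74, giving C* = 0.162/0.00943 = 17.2.

N* ≈ 132, C* ≈ 17.2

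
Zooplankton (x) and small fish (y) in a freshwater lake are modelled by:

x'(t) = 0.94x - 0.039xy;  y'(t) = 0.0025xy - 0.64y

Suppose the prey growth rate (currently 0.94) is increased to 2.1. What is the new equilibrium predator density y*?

y* ≈ 53.8

At the interior fixed point, setting dx/dt = 0 with x > 0 fixes y* = (prey growth rate)/(xy coefficient) — independent of the other coefficients.
With the change, y* = 2.1/0.039 = 53.8; it rises from 24.1.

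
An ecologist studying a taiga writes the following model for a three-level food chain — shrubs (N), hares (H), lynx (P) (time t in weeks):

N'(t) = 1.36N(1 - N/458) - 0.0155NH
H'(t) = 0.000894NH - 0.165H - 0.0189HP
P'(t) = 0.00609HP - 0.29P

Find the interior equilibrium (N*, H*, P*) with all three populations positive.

N* ≈ 209, H* ≈ 47.6, P* ≈ 1.18

From dP/dt = 0: 0.00609H* = 0.29, so H* = 47.6.
From dN/dt = 0: 1.36(1 - N*/458) = 0.0155·47.6, giving N* = 458·(1 - 0.543) = 209.
From dH/dt = 0: 0.000894·209 - 0.165 = 0.0189P*, so P* = 0.0222/0.0189 = 1.18.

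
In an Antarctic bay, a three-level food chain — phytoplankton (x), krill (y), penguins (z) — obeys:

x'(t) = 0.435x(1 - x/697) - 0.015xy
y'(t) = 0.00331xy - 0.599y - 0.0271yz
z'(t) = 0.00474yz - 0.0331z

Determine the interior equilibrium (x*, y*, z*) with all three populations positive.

x* ≈ 529, y* ≈ 6.98, z* ≈ 42.5

From dz/dt = 0: 0.00474y* = 0.0331, so y* = 6.98.
From dx/dt = 0: 0.435(1 - x*/697) = 0.015·6.98, giving x* = 697·(1 - 0.241) = 529.
From dy/dt = 0: 0.00331·529 - 0.599 = 0.0271z*, so z* = 1.15/0.0271 = 42.5.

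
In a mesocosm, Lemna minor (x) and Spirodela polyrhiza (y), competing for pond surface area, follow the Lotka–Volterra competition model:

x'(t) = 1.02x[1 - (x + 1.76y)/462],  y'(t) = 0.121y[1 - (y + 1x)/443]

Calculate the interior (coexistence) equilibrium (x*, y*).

x* ≈ 418, y* ≈ 25

Setting both brackets to zero gives the nullclines x + 1.76y = 462 and 1x + y = 443.
Substituting y = 443 - 1x into the first: x(1 - 1.76·1) = 462 - 1.76·443.
So x* = -318/-0.76 = 418, and then y* = 443 - 1·418 = 25.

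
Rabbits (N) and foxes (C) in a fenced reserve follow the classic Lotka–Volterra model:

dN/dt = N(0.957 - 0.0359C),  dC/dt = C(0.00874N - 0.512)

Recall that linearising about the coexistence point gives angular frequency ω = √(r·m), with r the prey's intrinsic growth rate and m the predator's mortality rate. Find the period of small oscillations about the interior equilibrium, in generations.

Here r = 0.957 and m = 0.512, so r·m = 0.49.
ω = √0.49 = 0.7 per generation, hence T = 2π/ω ≈ 8.98 generations.

T ≈ 8.98 generations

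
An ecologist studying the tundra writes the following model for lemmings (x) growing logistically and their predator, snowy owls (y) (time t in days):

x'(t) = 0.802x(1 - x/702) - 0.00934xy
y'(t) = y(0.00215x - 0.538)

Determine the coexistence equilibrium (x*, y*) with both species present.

From dy/dt = 0 with y > 0: 0.00215x* = 0.538, so x* = 250.
Substitute into dx/dt = 0: 0.802(1 - 250/702) = 0.00934y*.
The bracket is 0.644, giving y* = 0.516/0.00934 = 55.3.

x* ≈ 250, y* ≈ 55.3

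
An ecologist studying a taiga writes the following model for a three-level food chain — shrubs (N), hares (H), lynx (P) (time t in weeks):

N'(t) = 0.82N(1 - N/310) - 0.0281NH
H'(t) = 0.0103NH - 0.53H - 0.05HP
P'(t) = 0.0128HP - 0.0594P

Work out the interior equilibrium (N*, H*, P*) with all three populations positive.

N* ≈ 261, H* ≈ 4.64, P* ≈ 43.1

From dP/dt = 0: 0.0128H* = 0.0594, so H* = 4.64.
From dN/dt = 0: 0.82(1 - N*/310) = 0.0281·4.64, giving N* = 310·(1 - 0.159) = 261.
From dH/dt = 0: 0.0103·261 - 0.53 = 0.05P*, so P* = 2.16/0.05 = 43.1.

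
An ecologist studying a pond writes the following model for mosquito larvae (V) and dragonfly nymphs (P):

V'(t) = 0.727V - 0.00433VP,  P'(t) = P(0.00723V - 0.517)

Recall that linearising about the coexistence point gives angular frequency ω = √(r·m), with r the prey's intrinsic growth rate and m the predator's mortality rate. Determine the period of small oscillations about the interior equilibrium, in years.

Here r = 0.727 and m = 0.517, so r·m = 0.376.
ω = √0.376 = 0.613 per year, hence T = 2π/ω ≈ 10.2 years.

T ≈ 10.2 years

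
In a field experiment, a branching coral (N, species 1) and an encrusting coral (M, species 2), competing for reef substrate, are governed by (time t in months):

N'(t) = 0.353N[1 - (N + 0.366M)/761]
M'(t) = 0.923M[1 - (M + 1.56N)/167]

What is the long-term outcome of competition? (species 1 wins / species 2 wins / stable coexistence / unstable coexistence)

Compare the nullcline intercepts: K1/α12 = 761/0.366 = 2080 > K2 = 167; K2/α21 = 167/1.56 = 107 < K1 = 761.
Since the inequalities point opposite ways, species 1 can invade but species 2 cannot.

species 1 excludes species 2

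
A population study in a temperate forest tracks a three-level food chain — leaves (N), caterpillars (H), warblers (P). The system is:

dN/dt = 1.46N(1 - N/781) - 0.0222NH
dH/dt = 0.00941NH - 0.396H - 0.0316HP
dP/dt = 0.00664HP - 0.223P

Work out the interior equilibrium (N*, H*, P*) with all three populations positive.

From dP/dt = 0: 0.00664H* = 0.223, so H* = 33.6.
From dN/dt = 0: 1.46(1 - N*/781) = 0.0222·33.6, giving N* = 781·(1 - 0.511) = 382.
From dH/dt = 0: 0.00941·382 - 0.396 = 0.0316P*, so P* = 3.2/0.0316 = 101.

N* ≈ 382, H* ≈ 33.6, P* ≈ 101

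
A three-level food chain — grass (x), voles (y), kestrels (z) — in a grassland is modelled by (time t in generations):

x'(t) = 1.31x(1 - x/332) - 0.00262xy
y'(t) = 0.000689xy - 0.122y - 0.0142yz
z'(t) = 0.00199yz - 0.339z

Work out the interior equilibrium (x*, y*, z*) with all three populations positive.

x* ≈ 219, y* ≈ 170, z* ≈ 2.03

From dz/dt = 0: 0.00199y* = 0.339, so y* = 170.
From dx/dt = 0: 1.31(1 - x*/332) = 0.00262·170, giving x* = 332·(1 - 0.341) = 219.
From dy/dt = 0: 0.000689·219 - 0.122 = 0.0142z*, so z* = 0.0288/0.0142 = 2.03.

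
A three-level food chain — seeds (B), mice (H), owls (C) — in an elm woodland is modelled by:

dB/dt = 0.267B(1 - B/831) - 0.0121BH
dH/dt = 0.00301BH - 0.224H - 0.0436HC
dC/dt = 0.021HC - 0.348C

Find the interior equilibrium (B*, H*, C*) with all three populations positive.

From dC/dt = 0: 0.021H* = 0.348, so H* = 16.6.
From dB/dt = 0: 0.267(1 - B*/831) = 0.0121·16.6, giving B* = 831·(1 - 0.751) = 207.
From dH/dt = 0: 0.00301·207 - 0.224 = 0.0436C*, so C* = 0.399/0.0436 = 9.15.

B* ≈ 207, H* ≈ 16.6, C* ≈ 9.15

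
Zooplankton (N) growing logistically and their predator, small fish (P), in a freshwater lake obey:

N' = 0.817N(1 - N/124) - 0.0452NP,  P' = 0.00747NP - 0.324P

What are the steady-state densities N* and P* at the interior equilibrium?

N* ≈ 43.4, P* ≈ 11.8

From dP/dt = 0 with P > 0: 0.00747N* = 0.324, so N* = 43.4.
Substitute into dN/dt = 0: 0.817(1 - 43.4/124) = 0.0452P*.
The bracket is 0.65, giving P* = 0.531/0.0452 = 11.8.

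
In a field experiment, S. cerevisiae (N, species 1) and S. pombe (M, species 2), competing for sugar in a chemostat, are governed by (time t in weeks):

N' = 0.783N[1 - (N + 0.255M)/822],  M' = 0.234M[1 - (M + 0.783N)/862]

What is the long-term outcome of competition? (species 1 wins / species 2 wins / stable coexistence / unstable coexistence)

Compare the nullcline intercepts: K1/α12 = 822/0.255 = 3220 > K2 = 862; K2/α21 = 862/0.783 = 1100 > K1 = 822.
Since both inequalities hold, each species can invade when rare, so the interior equilibrium is stable.

stable coexistence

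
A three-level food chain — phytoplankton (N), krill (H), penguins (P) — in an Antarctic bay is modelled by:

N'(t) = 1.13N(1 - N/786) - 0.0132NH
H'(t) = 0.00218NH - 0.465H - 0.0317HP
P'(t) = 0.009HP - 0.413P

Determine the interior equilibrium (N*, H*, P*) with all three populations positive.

N* ≈ 365, H* ≈ 45.9, P* ≈ 10.4

From dP/dt = 0: 0.009H* = 0.413, so H* = 45.9.
From dN/dt = 0: 1.13(1 - N*/786) = 0.0132·45.9, giving N* = 786·(1 - 0.536) = 365.
From dH/dt = 0: 0.00218·365 - 0.465 = 0.0317P*, so P* = 0.33/0.0317 = 10.4.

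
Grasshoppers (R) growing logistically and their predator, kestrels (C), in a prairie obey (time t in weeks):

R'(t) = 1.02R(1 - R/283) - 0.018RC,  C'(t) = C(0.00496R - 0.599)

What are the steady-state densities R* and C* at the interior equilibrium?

R* ≈ 121, C* ≈ 32.5

From dC/dt = 0 with C > 0: 0.00496R* = 0.599, so R* = 121.
Substitute into dR/dt = 0: 1.02(1 - 121/283) = 0.018C*.
The bracket is 0.573, giving C* = 0.585/0.018 = 32.5.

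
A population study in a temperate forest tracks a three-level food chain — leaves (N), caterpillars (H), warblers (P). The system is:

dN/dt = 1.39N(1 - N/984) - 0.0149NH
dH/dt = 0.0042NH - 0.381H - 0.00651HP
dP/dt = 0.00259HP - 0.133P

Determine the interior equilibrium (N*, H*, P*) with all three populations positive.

From dP/dt = 0: 0.00259H* = 0.133, so H* = 51.4.
From dN/dt = 0: 1.39(1 - N*/984) = 0.0149·51.4, giving N* = 984·(1 - 0.55) = 442.
From dH/dt = 0: 0.0042·442 - 0.381 = 0.00651P*, so P* = 1.48/0.00651 = 227.

N* ≈ 442, H* ≈ 51.4, P* ≈ 227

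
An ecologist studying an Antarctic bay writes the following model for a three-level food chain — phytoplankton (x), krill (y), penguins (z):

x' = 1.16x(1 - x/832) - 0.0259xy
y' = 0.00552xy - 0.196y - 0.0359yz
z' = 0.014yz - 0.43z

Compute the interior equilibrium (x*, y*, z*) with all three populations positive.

x* ≈ 261, y* ≈ 30.7, z* ≈ 34.7

From dz/dt = 0: 0.014y* = 0.43, so y* = 30.7.
From dx/dt = 0: 1.16(1 - x*/832) = 0.0259·30.7, giving x* = 832·(1 - 0.686) = 261.
From dy/dt = 0: 0.00552·261 - 0.196 = 0.0359z*, so z* = 1.25/0.0359 = 34.7.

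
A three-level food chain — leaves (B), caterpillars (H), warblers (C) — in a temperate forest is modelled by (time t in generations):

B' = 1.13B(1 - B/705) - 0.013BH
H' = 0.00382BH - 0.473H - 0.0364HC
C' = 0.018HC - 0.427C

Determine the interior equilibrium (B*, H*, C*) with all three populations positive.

B* ≈ 513, H* ≈ 23.7, C* ≈ 40.8

From dC/dt = 0: 0.018H* = 0.427, so H* = 23.7.
From dB/dt = 0: 1.13(1 - B*/705) = 0.013·23.7, giving B* = 705·(1 - 0.273) = 513.
From dH/dt = 0: 0.00382·513 - 0.473 = 0.0364C*, so C* = 1.49/0.0364 = 40.8.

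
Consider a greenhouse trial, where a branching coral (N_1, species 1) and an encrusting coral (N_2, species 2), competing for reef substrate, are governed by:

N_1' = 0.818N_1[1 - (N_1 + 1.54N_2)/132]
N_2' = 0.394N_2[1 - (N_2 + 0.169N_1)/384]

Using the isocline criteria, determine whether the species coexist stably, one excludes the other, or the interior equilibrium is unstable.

Compare the nullcline intercepts: K1/α12 = 132/1.54 = 85.7 < K2 = 384; K2/α21 = 384/0.169 = 2270 > K1 = 132.
Since the inequalities point opposite ways, species 2 can invade but species 1 cannot.

species 2 excludes species 1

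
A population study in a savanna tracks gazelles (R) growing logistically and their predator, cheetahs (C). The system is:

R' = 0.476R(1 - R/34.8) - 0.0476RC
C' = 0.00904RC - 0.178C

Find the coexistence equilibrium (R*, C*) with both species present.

From dC/dt = 0 with C > 0: 0.00904R* = 0.178, so R* = 19.7.
Substitute into dR/dt = 0: 0.476(1 - 19.7/34.8) = 0.0476C*.
The bracket is 0.434, giving C* = 0.207/0.0476 = 4.34.

R* ≈ 19.7, C* ≈ 4.34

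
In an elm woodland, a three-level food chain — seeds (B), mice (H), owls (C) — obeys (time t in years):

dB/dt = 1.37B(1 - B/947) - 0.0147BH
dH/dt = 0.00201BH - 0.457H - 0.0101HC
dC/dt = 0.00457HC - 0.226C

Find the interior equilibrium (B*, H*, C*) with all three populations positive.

B* ≈ 444, H* ≈ 49.5, C* ≈ 43.2

From dC/dt = 0: 0.00457H* = 0.226, so H* = 49.5.
From dB/dt = 0: 1.37(1 - B*/947) = 0.0147·49.5, giving B* = 947·(1 - 0.531) = 444.
From dH/dt = 0: 0.00201·444 - 0.457 = 0.0101C*, so C* = 0.436/0.0101 = 43.2.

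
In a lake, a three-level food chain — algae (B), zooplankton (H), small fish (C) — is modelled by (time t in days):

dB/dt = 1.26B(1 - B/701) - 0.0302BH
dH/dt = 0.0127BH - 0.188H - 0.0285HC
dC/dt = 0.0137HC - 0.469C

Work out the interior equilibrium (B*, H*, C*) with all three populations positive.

B* ≈ 126, H* ≈ 34.2, C* ≈ 49.5

From dC/dt = 0: 0.0137H* = 0.469, so H* = 34.2.
From dB/dt = 0: 1.26(1 - B*/701) = 0.0302·34.2, giving B* = 701·(1 - 0.821) = 126.
From dH/dt = 0: 0.0127·126 - 0.188 = 0.0285C*, so C* = 1.41/0.0285 = 49.5.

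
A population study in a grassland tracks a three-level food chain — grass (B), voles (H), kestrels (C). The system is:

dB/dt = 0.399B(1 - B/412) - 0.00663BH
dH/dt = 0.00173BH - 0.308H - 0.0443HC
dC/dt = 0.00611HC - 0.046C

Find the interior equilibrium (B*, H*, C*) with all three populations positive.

B* ≈ 360, H* ≈ 7.53, C* ≈ 7.12

From dC/dt = 0: 0.00611H* = 0.046, so H* = 7.53.
From dB/dt = 0: 0.399(1 - B*/412) = 0.00663·7.53, giving B* = 412·(1 - 0.125) = 360.
From dH/dt = 0: 0.00173·360 - 0.308 = 0.0443C*, so C* = 0.316/0.0443 = 7.12.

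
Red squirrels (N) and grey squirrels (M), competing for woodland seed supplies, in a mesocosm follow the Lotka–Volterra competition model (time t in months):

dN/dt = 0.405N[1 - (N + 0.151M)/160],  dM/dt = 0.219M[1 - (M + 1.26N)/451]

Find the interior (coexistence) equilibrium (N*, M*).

Setting both brackets to zero gives the nullclines N + 0.151M = 160 and 1.26N + M = 451.
Substituting M = 451 - 1.26N into the first: N(1 - 0.151·1.26) = 160 - 0.151·451.
So N* = 91.9/0.81 = 113, and then M* = 451 - 1.26·113 = 308.

N* ≈ 113, M* ≈ 308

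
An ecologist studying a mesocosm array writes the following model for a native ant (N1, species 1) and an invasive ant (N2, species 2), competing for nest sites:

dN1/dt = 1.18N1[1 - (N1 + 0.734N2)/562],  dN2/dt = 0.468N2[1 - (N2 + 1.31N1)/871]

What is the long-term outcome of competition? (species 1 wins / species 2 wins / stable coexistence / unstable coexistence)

species 2 excludes species 1

Compare the nullcline intercepts: K1/α12 = 562/0.734 = 766 < K2 = 871; K2/α21 = 871/1.31 = 665 > K1 = 562.
Since the inequalities point opposite ways, species 2 can invade but species 1 cannot.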